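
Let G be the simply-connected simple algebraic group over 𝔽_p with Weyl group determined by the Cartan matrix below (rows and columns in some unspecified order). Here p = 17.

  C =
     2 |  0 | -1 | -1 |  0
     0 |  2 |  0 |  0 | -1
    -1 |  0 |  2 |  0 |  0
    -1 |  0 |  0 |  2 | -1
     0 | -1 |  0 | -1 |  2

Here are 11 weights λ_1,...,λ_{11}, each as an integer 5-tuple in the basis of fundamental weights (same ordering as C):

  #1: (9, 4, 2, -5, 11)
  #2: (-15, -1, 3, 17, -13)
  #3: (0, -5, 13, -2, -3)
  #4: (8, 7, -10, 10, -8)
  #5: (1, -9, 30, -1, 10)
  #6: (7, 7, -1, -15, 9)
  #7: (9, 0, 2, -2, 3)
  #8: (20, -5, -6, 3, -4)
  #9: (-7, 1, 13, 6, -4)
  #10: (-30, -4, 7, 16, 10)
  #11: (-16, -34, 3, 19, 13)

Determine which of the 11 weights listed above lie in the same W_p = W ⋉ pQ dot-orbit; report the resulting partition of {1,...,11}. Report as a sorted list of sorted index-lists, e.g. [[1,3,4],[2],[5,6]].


A_5 Cartan matrix, 5 simple roots permuted; ρ=(1,1,1,1,1).

Alcove-folded reps (p=17, 11 weights, presented ϖ-order):

  [1] (0, 3, 5, 4, 4);  [2] (0, 3, 5, 4, 4);  [3] (4, 1, 8, 2, 0);  [4] (0, 3, 5, 4, 4);  [5] (4, 1, 8, 2, 0);  [6] (0, 3, 5, 4, 4);  [7] (9, 1, 3, 1, 3);  [8] (9, 1, 3, 1, 3);  [9] (4, 1, 8, 2, 0);  [10] (0, 3, 5, 4, 4);  [11] (4, 1, 8, 2, 0)

The 11 indices split into 3 linkage classes (same alcove rep ⇔ same W_17-dot-orbit):

[[1, 2, 4, 6, 10], [3, 5, 9, 11], [7, 8]]


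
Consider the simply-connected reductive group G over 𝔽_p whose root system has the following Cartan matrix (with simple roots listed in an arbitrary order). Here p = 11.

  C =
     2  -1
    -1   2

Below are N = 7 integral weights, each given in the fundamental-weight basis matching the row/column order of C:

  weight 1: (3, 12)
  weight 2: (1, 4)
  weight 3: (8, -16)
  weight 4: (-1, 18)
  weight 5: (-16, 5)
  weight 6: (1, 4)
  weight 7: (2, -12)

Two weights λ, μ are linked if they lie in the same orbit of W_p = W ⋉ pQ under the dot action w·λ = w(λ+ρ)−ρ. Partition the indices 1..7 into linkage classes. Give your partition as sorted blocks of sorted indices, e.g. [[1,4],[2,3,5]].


Cartan matrix: type A_2 (|W|=6); un-permuting the 2 rows.

Ā_11 reps of the 7 weights (A_2, coords as presented):

  [1] (2, 5) · [2] (2, 5) · [3] (2, 5) · [4] (8, 3) · [5] (2, 5) · [6] (2, 5) · [7] (8, 3)

Grouping the 7 weights by Ā_11-representative: 2 linkage classes.

[[1, 2, 3, 5, 6], [4, 7]]


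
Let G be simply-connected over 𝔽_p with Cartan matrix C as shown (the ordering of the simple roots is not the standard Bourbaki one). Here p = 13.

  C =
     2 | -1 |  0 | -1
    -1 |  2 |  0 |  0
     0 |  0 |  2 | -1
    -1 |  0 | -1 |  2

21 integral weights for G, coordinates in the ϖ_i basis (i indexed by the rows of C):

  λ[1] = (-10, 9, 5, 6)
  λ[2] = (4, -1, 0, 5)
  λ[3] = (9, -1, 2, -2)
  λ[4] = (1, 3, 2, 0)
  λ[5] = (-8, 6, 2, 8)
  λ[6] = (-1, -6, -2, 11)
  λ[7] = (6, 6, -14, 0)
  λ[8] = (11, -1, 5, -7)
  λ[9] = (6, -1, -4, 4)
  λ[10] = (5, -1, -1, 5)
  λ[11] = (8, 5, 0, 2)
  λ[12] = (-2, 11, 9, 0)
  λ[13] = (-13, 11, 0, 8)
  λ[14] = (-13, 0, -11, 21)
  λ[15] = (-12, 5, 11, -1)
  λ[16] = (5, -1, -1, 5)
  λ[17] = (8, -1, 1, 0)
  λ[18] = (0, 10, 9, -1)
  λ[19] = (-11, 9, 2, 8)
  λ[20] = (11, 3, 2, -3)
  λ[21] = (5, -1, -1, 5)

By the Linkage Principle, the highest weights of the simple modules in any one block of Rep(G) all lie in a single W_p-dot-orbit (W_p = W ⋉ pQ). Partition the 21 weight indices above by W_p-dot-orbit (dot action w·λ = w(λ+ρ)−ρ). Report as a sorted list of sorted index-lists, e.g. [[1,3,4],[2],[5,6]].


Cartan matrix: type A_4 (|W|=120); un-permuting the 4 rows.

Alcove-folded reps (p=13, 21 weights, presented ϖ-order):

    λ_1+ρ ↦ (7, 0, 3, 2)
    λ_2+ρ ↦ (5, 0, 1, 6)
    λ_3+ρ ↦ (9, 0, 2, 1)
    λ_4+ρ ↦ (2, 4, 3, 1)
    λ_5+ρ ↦ (7, 0, 3, 2)
    λ_6+ρ ↦ (5, 0, 1, 6)
    λ_7+ρ ↦ (5, 0, 1, 6)
    λ_8+ρ ↦ (6, 0, 0, 6)
    λ_9+ρ ↦ (7, 0, 3, 2)
    λ_10+ρ ↦ (6, 0, 0, 6)
    λ_11+ρ ↦ (7, 0, 3, 2)
    λ_12+ρ ↦ (1, 2, 1, 0)
    λ_13+ρ ↦ (9, 0, 2, 1)
    λ_14+ρ ↦ (1, 2, 1, 0)
    λ_15+ρ ↦ (5, 0, 1, 6)
    λ_16+ρ ↦ (6, 0, 0, 6)
    λ_17+ρ ↦ (9, 0, 2, 1)
    λ_18+ρ ↦ (1, 2, 1, 0)
    λ_19+ρ ↦ (9, 0, 2, 1)
    λ_20+ρ ↦ (9, 0, 2, 1)
    λ_21+ρ ↦ (6, 0, 0, 6)

These 21 weights hit 6 W_13-dot-orbits; sizes (4, 4, 5, 1, 4, 3):

[[1, 5, 9, 11], [2, 6, 7, 15], [3, 13, 17, 19, 20], [4], [8, 10, 16, 21], [12, 14, 18]]


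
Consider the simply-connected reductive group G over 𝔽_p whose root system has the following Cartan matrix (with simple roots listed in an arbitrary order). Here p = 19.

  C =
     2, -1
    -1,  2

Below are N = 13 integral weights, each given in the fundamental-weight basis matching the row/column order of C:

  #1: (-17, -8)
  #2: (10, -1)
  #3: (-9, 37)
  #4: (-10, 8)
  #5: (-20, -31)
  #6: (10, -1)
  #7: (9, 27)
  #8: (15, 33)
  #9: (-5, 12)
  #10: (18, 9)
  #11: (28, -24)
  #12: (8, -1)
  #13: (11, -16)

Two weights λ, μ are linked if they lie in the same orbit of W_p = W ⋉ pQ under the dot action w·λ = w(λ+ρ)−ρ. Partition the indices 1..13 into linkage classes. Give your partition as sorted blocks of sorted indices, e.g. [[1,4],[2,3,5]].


Cartan matrix: type A_2 (|W|=6); un-permuting the 2 rows.

λ_j+ρ reflected into Ā_19 (⟨·,θ^∨⟩≤19); 2-tuples as given:

  λ_1 → (3, 12)
  λ_2 → (11, 0)
  λ_3 → (11, 0)
  λ_4 → (9, 0)
  λ_5 → (11, 0)
  λ_6 → (11, 0)
  λ_7 → (9, 0)
  λ_8 → (3, 12)
  λ_9 → (4, 9)
  λ_10 → (9, 0)
  λ_11 → (4, 9)
  λ_12 → (9, 0)
  λ_13 → (3, 12)

Partition of {1..13} into 4 W_19-dot-orbits:

[[1, 8, 13], [2, 3, 5, 6], [4, 7, 10, 12], [9, 11]]


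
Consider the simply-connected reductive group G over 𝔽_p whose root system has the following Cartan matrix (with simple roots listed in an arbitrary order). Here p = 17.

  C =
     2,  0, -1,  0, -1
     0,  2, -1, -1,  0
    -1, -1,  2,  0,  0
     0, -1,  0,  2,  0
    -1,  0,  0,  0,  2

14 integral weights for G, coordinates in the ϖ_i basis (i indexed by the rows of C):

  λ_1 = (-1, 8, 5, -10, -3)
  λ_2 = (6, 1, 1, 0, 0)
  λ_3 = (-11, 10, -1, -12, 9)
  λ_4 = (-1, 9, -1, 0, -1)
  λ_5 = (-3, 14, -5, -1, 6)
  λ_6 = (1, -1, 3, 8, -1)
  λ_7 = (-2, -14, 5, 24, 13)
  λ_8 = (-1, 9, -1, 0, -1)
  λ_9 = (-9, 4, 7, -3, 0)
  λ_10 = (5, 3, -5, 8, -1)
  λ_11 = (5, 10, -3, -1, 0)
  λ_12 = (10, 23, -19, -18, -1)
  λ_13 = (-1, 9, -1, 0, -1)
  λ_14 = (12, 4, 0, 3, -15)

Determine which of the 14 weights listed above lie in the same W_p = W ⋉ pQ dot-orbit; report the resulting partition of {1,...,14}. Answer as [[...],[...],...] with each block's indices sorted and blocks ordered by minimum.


Root system A_5: the 5×5 matrix C matches after relabeling.

λ_j+ρ reflected into Ā_17 (⟨·,θ^∨⟩≤17); 5-tuples as given:

  1: (2, 0, 4, 9, 0);  2: (7, 2, 2, 1, 1);  3: (0, 10, 0, 1, 0);  4: (0, 10, 0, 1, 0);  5: (4, 9, 2, 0, 1);  6: (2, 0, 4, 9, 0);  7: (1, 3, 0, 2, 7);  8: (0, 10, 0, 1, 0);  9: (1, 3, 0, 2, 7);  10: (2, 0, 4, 9, 0);  11: (4, 9, 2, 0, 1);  12: (0, 10, 0, 1, 0);  13: (0, 10, 0, 1, 0);  14: (1, 3, 0, 2, 7)

These 14 weights hit 5 W_17-dot-orbits; sizes (3, 1, 5, 2, 3):

[[1, 6, 10], [2], [3, 4, 8, 12, 13], [5, 11], [7, 9, 14]]


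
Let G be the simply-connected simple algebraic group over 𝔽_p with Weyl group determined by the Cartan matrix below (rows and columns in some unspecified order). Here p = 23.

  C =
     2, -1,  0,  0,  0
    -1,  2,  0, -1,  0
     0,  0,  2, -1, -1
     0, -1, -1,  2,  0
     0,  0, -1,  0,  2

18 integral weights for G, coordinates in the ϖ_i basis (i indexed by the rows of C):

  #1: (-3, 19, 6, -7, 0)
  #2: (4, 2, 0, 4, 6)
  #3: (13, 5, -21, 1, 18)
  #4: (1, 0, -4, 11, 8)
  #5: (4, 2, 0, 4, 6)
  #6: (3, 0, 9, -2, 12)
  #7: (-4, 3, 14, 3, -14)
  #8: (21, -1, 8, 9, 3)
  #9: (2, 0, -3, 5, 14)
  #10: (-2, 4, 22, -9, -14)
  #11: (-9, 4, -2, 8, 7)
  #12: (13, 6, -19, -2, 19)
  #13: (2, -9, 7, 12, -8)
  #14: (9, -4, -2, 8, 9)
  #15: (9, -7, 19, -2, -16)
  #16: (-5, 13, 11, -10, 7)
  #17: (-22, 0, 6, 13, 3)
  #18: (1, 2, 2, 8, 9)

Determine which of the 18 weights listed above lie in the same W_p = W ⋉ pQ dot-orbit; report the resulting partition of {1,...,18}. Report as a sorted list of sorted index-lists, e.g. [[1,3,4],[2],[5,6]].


Dynkin diagram of C (from the 8 off-diagonal −1 entries): A_5.

Each λ_j+ρ reduced to Ā_23; 5-tuples below use C's row order:

    1: (2, 12, 1, 6, 1)
    2: (5, 3, 1, 5, 7)
    3: (2, 12, 1, 6, 1)
    4: (2, 1, 3, 9, 6)
    5: (5, 3, 1, 5, 7)
    6: (0, 0, 9, 1, 9)
    7: (3, 1, 2, 4, 13)
    8: (0, 0, 9, 1, 9)
    9: (3, 1, 2, 4, 13)
    10: (3, 1, 2, 4, 13)
    11: (5, 3, 1, 5, 7)
    12: (2, 12, 1, 6, 1)
    13: (5, 3, 1, 5, 7)
    14: (5, 3, 1, 5, 7)
    15: (3, 1, 2, 4, 13)
    16: (2, 1, 3, 9, 6)
    17: (2, 12, 1, 6, 1)
    18: (2, 1, 3, 9, 6)

Grouping the 18 weights by Ā_23-representative: 5 linkage classes.

[[1, 3, 12, 17], [2, 5, 11, 13, 14], [4, 16, 18], [6, 8], [7, 9, 10, 15]]


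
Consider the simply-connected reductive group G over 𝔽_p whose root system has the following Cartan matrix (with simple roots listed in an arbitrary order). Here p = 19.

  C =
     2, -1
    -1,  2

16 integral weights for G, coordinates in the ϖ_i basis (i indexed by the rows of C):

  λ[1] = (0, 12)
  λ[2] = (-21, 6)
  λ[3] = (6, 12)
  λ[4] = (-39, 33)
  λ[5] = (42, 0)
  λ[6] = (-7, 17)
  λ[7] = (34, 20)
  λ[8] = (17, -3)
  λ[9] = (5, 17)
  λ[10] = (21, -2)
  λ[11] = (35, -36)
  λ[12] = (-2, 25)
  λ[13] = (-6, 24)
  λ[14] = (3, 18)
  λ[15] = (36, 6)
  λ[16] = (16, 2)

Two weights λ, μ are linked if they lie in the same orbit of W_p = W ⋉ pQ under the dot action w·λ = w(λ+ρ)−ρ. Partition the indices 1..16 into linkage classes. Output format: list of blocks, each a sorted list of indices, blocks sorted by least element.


C ↔ A_2 under row/col permutation; |W(A_2)| = 6.

Folding the 16 weights λ_j+ρ into Ā_19 (reps in the given 2-coord order):

  [1] (1, 13)
  [2] (6, 12)
  [3] (6, 12)
  [4] (0, 15)
  [5] (1, 13)
  [6] (6, 12)
  [7] (16, 2)
  [8] (16, 2)
  [9] (1, 13)
  [10] (16, 2)
  [11] (16, 2)
  [12] (6, 12)
  [13] (1, 13)
  [14] (0, 15)
  [15] (6, 12)
  [16] (16, 2)

The 16 indices split into 4 linkage classes (same alcove rep ⇔ same W_19-dot-orbit):

[[1, 5, 9, 13], [2, 3, 6, 12, 15], [4, 14], [7, 8, 10, 11, 16]]


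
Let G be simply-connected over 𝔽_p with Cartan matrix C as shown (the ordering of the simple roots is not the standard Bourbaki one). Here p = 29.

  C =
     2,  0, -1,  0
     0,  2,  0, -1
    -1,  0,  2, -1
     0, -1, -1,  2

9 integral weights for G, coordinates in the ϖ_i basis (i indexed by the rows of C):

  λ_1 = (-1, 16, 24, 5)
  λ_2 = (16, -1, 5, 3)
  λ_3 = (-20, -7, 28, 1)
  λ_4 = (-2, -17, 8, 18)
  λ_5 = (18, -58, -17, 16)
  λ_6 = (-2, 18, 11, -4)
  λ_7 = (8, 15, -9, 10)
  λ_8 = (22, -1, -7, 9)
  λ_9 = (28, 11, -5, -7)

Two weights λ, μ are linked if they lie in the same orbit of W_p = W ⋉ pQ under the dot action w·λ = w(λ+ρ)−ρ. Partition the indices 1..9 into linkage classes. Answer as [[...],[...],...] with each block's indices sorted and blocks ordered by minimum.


Cartan matrix: type A_4 (|W|=120); un-permuting the 4 rows.

W_29-reps of the 9 weights in Ā_29 (same 4-coord order as C):

    [1] (17, 0, 6, 4)
    [2] (17, 0, 6, 4)
    [3] (17, 0, 6, 4)
    [4] (1, 16, 8, 3)
    [5] (1, 16, 8, 3)
    [6] (1, 16, 8, 3)
    [7] (1, 16, 8, 3)
    [8] (17, 0, 6, 4)
    [9] (17, 0, 6, 4)

Partition of {1..9} into 2 W_29-dot-orbits:

[[1, 2, 3, 8, 9], [4, 5, 6, 7]]


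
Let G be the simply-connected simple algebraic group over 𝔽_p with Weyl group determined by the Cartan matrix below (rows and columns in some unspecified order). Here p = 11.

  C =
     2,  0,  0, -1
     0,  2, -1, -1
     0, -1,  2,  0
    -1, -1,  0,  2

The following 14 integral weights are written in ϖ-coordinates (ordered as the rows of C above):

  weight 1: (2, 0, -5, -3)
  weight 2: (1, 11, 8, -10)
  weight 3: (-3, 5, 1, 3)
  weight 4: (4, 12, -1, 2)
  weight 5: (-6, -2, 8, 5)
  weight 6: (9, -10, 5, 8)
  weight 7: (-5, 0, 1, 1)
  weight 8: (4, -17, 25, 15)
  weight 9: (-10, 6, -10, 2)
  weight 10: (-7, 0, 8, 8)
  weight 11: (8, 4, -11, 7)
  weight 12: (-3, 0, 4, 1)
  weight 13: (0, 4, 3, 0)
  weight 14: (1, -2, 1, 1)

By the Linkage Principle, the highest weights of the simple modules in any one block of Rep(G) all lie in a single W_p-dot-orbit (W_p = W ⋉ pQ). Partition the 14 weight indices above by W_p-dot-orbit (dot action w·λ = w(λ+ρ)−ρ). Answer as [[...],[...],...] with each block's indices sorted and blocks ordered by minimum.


A_4 Cartan matrix, 4 simple roots permuted; ρ=(1,1,1,1).

λ_j+ρ reflected into Ā_11 (⟨·,θ^∨⟩≤11); 4-tuples as given:

    1: (2, 1, 1, 1)
    2: (2, 1, 1, 1)
    3: (1, 6, 1, 2)
    4: (2, 1, 5, 0)
    5: (2, 1, 5, 0)
    6: (2, 1, 5, 0)
    7: (2, 1, 1, 1)
    8: (1, 5, 0, 1)
    9: (1, 6, 1, 2)
    10: (2, 1, 1, 1)
    11: (2, 1, 5, 0)
    12: (2, 1, 5, 0)
    13: (1, 5, 4, 1)
    14: (2, 1, 1, 1)

These 14 weights hit 5 W_11-dot-orbits; sizes (5, 2, 5, 1, 1):

[[1, 2, 7, 10, 14], [3, 9], [4, 5, 6, 11, 12], [8], [13]]


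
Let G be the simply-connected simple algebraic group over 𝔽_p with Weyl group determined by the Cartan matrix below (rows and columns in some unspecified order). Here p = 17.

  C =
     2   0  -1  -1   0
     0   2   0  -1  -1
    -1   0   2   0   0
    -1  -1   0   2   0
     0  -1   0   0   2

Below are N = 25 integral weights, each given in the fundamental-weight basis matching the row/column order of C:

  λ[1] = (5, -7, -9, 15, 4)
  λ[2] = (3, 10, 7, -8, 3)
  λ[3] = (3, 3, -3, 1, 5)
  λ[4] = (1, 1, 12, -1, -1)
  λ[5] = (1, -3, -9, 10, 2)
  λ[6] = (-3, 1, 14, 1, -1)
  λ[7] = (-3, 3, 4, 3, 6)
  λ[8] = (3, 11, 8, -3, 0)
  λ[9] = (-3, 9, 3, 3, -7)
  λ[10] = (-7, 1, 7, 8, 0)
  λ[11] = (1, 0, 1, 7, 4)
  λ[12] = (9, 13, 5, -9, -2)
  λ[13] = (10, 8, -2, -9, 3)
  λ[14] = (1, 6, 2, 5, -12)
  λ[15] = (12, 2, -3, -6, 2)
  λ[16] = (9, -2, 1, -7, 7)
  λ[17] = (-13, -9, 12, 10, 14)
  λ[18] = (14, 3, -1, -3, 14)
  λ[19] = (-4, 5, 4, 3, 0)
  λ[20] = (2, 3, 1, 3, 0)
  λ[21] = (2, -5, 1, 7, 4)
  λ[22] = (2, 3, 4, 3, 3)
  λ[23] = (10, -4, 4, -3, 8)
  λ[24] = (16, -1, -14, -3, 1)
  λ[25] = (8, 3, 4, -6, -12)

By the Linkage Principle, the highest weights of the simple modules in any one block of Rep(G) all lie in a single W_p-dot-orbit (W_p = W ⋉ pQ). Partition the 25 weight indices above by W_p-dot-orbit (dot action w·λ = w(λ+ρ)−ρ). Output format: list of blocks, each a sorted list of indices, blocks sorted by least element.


Cartan matrix: type A_5 (|W|=720); un-permuting the 5 rows.

λ_j+ρ reflected into Ā_17 (⟨·,θ^∨⟩≤17); 5-tuples as given:

  λ_1 → (2, 1, 1, 8, 4);  λ_2 → (3, 4, 2, 4, 1);  λ_3 → (2, 4, 2, 2, 6);  λ_4 → (2, 2, 13, 0, 0);  λ_5 → (6, 2, 2, 3, 1);  λ_6 → (2, 2, 13, 0, 0);  λ_7 → (2, 4, 2, 2, 6);  λ_8 → (2, 4, 2, 2, 6);  λ_9 → (2, 4, 2, 2, 6);  λ_10 → (6, 2, 2, 3, 1);  λ_11 → (2, 1, 1, 8, 4);  λ_12 → (2, 1, 1, 8, 4);  λ_13 → (2, 1, 1, 8, 4);  λ_14 → (2, 4, 2, 2, 6);  λ_15 → (6, 2, 2, 3, 1);  λ_16 → (3, 6, 2, 1, 1);  λ_17 → (2, 1, 1, 8, 4);  λ_18 → (2, 2, 13, 0, 0);  λ_19 → (3, 6, 2, 1, 1);  λ_20 → (3, 4, 2, 4, 1);  λ_21 → (3, 4, 2, 4, 1);  λ_22 → (3, 4, 2, 4, 1);  λ_23 → (6, 2, 2, 3, 1);  λ_24 → (2, 2, 13, 0, 0);  λ_25 → (3, 4, 2, 4, 1)

Partition of {1..25} into 6 W_17-dot-orbits:

[[1, 11, 12, 13, 17], [2, 20, 21, 22, 25], [3, 7, 8, 9, 14], [4, 6, 18, 24], [5, 10, 15, 23], [16, 19]]


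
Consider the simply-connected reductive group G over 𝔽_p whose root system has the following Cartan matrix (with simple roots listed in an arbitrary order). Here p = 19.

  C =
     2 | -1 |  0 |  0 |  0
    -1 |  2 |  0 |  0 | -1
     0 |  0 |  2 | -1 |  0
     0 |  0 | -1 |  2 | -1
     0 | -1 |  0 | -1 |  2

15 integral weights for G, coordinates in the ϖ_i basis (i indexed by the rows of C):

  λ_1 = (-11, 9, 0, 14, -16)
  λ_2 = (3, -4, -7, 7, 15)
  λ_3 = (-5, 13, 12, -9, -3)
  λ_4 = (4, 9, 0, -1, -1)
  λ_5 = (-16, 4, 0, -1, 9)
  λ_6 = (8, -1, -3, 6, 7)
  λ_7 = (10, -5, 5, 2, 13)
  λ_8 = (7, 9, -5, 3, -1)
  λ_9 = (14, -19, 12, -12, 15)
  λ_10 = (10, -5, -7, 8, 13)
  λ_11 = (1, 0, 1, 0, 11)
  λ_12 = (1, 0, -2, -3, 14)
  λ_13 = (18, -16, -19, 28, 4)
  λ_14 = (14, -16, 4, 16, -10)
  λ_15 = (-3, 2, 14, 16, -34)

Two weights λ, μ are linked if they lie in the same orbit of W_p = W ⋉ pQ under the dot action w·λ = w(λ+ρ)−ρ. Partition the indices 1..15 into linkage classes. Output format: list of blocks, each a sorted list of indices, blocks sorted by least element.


Dynkin diagram of C (from the 8 off-diagonal −1 entries): A_5.

Each λ_j+ρ reduced to Ā_19; 5-tuples below use C's row order:

  λ_1 → (5, 10, 1, 0, 0) · λ_2 → (3, 2, 0, 2, 11) · λ_3 → (4, 0, 3, 2, 8) · λ_4 → (5, 10, 1, 0, 0) · λ_5 → (5, 10, 1, 0, 0) · λ_6 → (4, 0, 3, 2, 8) · λ_7 → (4, 0, 3, 2, 8) · λ_8 → (5, 10, 1, 0, 0) · λ_9 → (3, 2, 0, 2, 11) · λ_10 → (4, 0, 3, 2, 8) · λ_11 → (2, 1, 2, 1, 12) · λ_12 → (2, 1, 2, 1, 12) · λ_13 → (5, 10, 1, 0, 0) · λ_14 → (4, 0, 3, 2, 8) · λ_15 → (3, 2, 0, 2, 11)

Linkage partition of the 15 weights (4 classes, p=19):

[[1, 4, 5, 8, 13], [2, 9, 15], [3, 6, 7, 10, 14], [11, 12]]


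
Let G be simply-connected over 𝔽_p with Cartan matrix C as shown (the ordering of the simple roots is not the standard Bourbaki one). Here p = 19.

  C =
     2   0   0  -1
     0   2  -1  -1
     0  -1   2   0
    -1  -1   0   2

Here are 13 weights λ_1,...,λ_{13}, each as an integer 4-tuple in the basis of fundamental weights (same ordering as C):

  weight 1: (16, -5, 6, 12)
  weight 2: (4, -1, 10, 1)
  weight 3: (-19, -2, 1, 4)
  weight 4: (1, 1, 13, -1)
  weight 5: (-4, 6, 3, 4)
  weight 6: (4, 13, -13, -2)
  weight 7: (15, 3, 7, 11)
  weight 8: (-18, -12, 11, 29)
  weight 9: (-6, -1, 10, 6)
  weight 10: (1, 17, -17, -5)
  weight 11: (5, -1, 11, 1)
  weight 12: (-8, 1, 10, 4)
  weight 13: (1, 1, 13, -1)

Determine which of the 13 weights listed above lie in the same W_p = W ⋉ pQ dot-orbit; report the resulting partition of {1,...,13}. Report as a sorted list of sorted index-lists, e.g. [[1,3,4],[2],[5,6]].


Root system A_4: the 4×4 matrix C matches after relabeling.

Ā_19 reps of the 13 weights (A_4, coords as presented):

  1: (3, 7, 4, 2) · 2: (5, 0, 11, 2) · 3: (4, 1, 12, 1) · 4: (2, 2, 14, 0) · 5: (3, 7, 4, 2) · 6: (4, 1, 12, 1) · 7: (3, 7, 4, 2) · 8: (5, 0, 11, 2) · 9: (5, 0, 11, 2) · 10: (2, 2, 14, 0) · 11: (5, 0, 11, 2) · 12: (5, 0, 11, 2) · 13: (2, 2, 14, 0)

Partition of {1..13} into 4 W_19-dot-orbits:

[[1, 5, 7], [2, 8, 9, 11, 12], [3, 6], [4, 10, 13]]


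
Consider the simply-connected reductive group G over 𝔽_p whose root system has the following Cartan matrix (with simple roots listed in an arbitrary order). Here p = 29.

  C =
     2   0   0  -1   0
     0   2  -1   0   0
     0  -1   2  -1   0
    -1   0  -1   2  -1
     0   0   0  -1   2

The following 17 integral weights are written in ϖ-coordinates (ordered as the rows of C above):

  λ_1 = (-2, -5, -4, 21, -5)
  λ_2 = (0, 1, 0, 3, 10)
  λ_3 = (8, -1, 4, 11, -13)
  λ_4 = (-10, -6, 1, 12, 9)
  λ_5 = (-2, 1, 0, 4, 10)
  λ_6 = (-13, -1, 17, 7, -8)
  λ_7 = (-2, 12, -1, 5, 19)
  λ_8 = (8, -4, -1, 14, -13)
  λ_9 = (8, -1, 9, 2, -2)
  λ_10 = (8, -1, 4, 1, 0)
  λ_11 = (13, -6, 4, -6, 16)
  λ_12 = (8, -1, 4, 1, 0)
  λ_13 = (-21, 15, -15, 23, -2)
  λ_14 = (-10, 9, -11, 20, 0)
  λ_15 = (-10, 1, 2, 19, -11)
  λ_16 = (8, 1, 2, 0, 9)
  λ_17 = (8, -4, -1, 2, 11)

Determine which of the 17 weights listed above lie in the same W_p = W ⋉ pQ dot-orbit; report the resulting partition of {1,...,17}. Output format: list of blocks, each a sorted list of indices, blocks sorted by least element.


D_5 Cartan matrix, 5 simple roots permuted; ρ=(1,1,1,1,1).

Each λ_j+ρ reduced to Ā_29; 5-tuples below use C's row order:

  λ_1 → (1, 0, 3, 7, 4);  λ_2 → (1, 2, 1, 4, 11);  λ_3 → (9, 0, 3, 0, 12);  λ_4 → (9, 2, 3, 1, 10);  λ_5 → (1, 2, 1, 4, 11);  λ_6 → (1, 0, 3, 7, 4);  λ_7 → (9, 2, 3, 1, 10);  λ_8 → (9, 0, 3, 0, 12);  λ_9 → (9, 0, 5, 2, 1);  λ_10 → (9, 0, 5, 2, 1);  λ_11 → (9, 0, 3, 0, 12);  λ_12 → (9, 0, 5, 2, 1);  λ_13 → (9, 2, 3, 1, 10);  λ_14 → (9, 0, 5, 2, 1);  λ_15 → (9, 2, 3, 1, 10);  λ_16 → (9, 2, 3, 1, 10);  λ_17 → (9, 0, 3, 0, 12)

Partition of {1..17} into 5 W_29-dot-orbits:

[[1, 6], [2, 5], [3, 8, 11, 17], [4, 7, 13, 15, 16], [9, 10, 12, 14]]


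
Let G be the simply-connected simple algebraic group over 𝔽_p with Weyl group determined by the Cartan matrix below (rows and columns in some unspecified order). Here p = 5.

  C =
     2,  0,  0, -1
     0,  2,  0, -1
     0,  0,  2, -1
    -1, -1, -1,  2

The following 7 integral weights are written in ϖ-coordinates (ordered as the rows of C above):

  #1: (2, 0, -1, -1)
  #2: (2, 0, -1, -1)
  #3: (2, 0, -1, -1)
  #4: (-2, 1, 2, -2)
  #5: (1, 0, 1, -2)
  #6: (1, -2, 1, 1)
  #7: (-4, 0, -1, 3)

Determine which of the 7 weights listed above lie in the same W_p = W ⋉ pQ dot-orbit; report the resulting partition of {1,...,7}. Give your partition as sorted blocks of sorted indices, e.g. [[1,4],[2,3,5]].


D_4 Cartan matrix, 4 simple roots permuted; ρ=(1,1,1,1).

Each λ_j+ρ reduced to Ā_5; 4-tuples below use C's row order:

  λ_1+ρ ↦ (3, 1, 0, 0)
  λ_2+ρ ↦ (3, 1, 0, 0)
  λ_3+ρ ↦ (3, 1, 0, 0)
  λ_4+ρ ↦ (1, 0, 1, 1)
  λ_5+ρ ↦ (1, 0, 1, 1)
  λ_6+ρ ↦ (1, 0, 1, 1)
  λ_7+ρ ↦ (3, 1, 0, 0)

Linkage partition of the 7 weights (2 classes, p=5):

[[1, 2, 3, 7], [4, 5, 6]]


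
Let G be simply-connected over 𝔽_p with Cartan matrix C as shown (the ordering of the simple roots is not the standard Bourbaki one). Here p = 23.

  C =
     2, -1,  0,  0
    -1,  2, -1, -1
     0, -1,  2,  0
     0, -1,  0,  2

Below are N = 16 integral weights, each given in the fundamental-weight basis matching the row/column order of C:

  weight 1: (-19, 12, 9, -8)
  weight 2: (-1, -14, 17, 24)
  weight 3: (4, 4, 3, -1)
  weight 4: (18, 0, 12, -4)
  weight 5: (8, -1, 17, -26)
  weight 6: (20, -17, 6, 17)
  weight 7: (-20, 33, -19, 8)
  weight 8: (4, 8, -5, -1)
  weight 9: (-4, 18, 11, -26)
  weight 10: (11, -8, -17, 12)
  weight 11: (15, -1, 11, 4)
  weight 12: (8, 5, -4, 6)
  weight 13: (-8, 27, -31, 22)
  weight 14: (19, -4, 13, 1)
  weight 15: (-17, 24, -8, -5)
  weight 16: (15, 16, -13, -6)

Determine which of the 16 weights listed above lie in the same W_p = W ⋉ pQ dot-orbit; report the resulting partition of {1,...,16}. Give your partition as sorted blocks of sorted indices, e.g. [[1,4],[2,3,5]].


Root system D_4: the 4×4 matrix C matches after relabeling.

Ā_23 reps of the 16 weights (D_4, coords as presented):

  λ_1 → (6, 5, 2, 5);  λ_2 → (6, 5, 2, 5);  λ_3 → (5, 5, 4, 0);  λ_4 → (9, 1, 3, 7);  λ_5 → (14, 0, 5, 2);  λ_6 → (5, 0, 9, 2);  λ_7 → (1, 3, 2, 11);  λ_8 → (5, 5, 4, 0);  λ_9 → (1, 3, 2, 11);  λ_10 → (6, 5, 2, 5);  λ_11 → (6, 5, 2, 5);  λ_12 → (9, 1, 3, 7);  λ_13 → (14, 0, 5, 2);  λ_14 → (9, 1, 3, 7);  λ_15 → (14, 0, 5, 2);  λ_16 → (6, 5, 2, 5)

Linkage partition of the 16 weights (6 classes, p=23):

[[1, 2, 10, 11, 16], [3, 8], [4, 12, 14], [5, 13, 15], [6], [7, 9]]


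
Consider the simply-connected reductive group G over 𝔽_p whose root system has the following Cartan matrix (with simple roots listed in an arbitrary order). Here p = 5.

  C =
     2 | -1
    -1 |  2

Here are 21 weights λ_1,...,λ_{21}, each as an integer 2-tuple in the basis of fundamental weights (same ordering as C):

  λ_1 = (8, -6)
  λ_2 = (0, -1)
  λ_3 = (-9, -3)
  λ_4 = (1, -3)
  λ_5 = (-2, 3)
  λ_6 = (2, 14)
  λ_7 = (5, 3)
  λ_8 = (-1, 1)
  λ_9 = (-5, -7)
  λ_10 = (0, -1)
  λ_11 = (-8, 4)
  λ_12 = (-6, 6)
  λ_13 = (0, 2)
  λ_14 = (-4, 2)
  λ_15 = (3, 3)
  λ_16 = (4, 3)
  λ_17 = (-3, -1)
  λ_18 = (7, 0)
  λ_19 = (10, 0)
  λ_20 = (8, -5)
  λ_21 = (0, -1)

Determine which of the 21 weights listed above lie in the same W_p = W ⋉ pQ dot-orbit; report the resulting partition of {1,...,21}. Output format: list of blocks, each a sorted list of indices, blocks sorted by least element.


C ↔ A_2 under row/col permutation; |W(A_2)| = 6.

W_5-reps of the 21 weights in Ā_5 (same 2-coord order as C):

  1: (0, 1)
  2: (1, 0)
  3: (3, 0)
  4: (0, 2)
  5: (1, 3)
  6: (3, 0)
  7: (0, 1)
  8: (0, 2)
  9: (0, 1)
  10: (1, 0)
  11: (3, 0)
  12: (3, 0)
  13: (1, 3)
  14: (3, 0)
  15: (1, 1)
  16: (1, 0)
  17: (0, 2)
  18: (1, 3)
  19: (1, 3)
  20: (1, 0)
  21: (1, 0)

Partition of {1..21} into 6 W_5-dot-orbits:

[[1, 7, 9], [2, 10, 16, 20, 21], [3, 6, 11, 12, 14], [4, 8, 17], [5, 13, 18, 19], [15]]


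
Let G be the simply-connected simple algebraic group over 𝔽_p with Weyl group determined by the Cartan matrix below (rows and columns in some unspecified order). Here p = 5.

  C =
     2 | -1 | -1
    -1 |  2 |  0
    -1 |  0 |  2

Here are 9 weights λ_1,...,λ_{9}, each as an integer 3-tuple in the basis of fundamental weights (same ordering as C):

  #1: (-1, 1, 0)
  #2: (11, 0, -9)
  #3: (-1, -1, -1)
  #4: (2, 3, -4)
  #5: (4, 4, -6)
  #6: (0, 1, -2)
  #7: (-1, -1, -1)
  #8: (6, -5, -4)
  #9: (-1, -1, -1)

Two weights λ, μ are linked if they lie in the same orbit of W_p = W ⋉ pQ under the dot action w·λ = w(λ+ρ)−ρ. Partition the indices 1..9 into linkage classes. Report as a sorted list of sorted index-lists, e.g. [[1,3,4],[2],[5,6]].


A_3 Cartan matrix, 3 simple roots permuted; ρ=(1,1,1).

Folding the 9 weights λ_j+ρ into Ā_5 (reps in the given 3-coord order):

  1: (0, 2, 1);  2: (0, 2, 1);  3: (0, 0, 0);  4: (0, 2, 1);  5: (0, 0, 0);  6: (0, 2, 1);  7: (0, 0, 0);  8: (0, 2, 1);  9: (0, 0, 0)

The 9 indices split into 2 linkage classes (same alcove rep ⇔ same W_5-dot-orbit):

[[1, 2, 4, 6, 8], [3, 5, 7, 9]]


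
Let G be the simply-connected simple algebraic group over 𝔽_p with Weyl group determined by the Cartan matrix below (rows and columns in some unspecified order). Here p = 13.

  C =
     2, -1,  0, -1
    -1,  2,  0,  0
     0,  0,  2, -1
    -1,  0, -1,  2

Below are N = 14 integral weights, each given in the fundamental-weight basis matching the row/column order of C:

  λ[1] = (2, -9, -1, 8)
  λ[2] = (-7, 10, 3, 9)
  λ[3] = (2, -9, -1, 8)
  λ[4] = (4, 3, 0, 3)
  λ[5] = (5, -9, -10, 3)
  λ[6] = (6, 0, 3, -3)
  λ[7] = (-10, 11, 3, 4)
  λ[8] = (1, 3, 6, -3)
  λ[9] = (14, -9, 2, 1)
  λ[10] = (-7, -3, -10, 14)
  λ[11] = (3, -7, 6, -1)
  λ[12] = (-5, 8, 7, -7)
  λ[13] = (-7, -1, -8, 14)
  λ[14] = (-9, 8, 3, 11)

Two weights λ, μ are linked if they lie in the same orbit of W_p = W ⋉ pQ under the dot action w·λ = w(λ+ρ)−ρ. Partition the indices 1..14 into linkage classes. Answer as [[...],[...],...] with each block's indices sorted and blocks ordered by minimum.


Cartan matrix: type A_4 (|W|=120); un-permuting the 4 rows.

Each λ_j+ρ reduced to Ā_13; 4-tuples below use C's row order:

  λ_1+ρ ↦ (5, 3, 0, 4)
  λ_2+ρ ↦ (5, 1, 2, 2)
  λ_3+ρ ↦ (5, 3, 0, 4)
  λ_4+ρ ↦ (5, 3, 0, 4)
  λ_5+ρ ↦ (5, 1, 2, 2)
  λ_6+ρ ↦ (5, 1, 2, 2)
  λ_7+ρ ↦ (5, 3, 0, 4)
  λ_8+ρ ↦ (0, 4, 5, 2)
  λ_9+ρ ↦ (5, 1, 2, 2)
  λ_10+ρ ↦ (0, 4, 5, 2)
  λ_11+ρ ↦ (0, 4, 5, 2)
  λ_12+ρ ↦ (5, 1, 2, 2)
  λ_13+ρ ↦ (0, 4, 5, 2)
  λ_14+ρ ↦ (5, 3, 0, 4)

Grouping the 14 weights by Ā_13-representative: 3 linkage classes.

[[1, 3, 4, 7, 14], [2, 5, 6, 9, 12], [8, 10, 11, 13]]


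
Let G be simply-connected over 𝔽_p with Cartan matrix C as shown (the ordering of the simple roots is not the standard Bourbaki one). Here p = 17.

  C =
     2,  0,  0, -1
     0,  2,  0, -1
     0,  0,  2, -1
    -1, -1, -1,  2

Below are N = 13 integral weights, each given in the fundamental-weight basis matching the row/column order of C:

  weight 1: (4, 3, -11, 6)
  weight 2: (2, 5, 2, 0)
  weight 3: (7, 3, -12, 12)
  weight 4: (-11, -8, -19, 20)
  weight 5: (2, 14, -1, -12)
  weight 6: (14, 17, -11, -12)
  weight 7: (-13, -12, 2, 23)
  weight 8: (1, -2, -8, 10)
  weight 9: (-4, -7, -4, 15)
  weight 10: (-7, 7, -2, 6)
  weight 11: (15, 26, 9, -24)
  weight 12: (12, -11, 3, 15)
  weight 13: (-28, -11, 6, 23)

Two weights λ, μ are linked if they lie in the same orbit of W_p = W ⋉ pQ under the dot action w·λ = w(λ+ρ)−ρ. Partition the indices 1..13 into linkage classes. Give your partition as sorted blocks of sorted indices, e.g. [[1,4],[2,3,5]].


Type D_4, rank 4, |W|=192; reorder rows/cols to standard.

Ā_17 reps of the 13 weights (D_4, coords as presented):

  λ_1 → (2, 1, 7, 3)
  λ_2 → (3, 6, 3, 1)
  λ_3 → (0, 4, 3, 4)
  λ_4 → (3, 6, 3, 1)
  λ_5 → (0, 4, 3, 4)
  λ_6 → (2, 1, 7, 3)
  λ_7 → (2, 1, 7, 3)
  λ_8 → (2, 1, 7, 3)
  λ_9 → (3, 6, 3, 1)
  λ_10 → (6, 8, 1, 0)
  λ_11 → (3, 6, 3, 1)
  λ_12 → (2, 1, 7, 3)
  λ_13 → (3, 6, 3, 1)

The 13 indices split into 4 linkage classes (same alcove rep ⇔ same W_17-dot-orbit):

[[1, 6, 7, 8, 12], [2, 4, 9, 11, 13], [3, 5], [10]]


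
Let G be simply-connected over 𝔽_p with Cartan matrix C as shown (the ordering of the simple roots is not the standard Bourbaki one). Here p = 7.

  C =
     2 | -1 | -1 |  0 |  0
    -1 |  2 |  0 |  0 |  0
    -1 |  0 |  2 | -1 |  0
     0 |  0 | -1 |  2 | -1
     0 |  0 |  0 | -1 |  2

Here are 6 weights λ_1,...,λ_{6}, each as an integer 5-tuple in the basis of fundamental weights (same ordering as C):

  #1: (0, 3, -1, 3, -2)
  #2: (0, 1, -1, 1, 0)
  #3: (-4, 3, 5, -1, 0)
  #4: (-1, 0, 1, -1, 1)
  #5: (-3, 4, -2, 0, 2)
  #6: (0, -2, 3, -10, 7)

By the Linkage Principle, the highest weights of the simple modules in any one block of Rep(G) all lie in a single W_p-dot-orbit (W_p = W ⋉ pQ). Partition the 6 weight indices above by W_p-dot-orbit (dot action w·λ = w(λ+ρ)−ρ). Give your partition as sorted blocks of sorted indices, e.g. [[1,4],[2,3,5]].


Root system A_5: the 5×5 matrix C matches after relabeling.

Folding the 6 weights λ_j+ρ into Ā_7 (reps in the given 5-coord order):

  [1] (1, 2, 0, 2, 1);  [2] (1, 2, 0, 2, 1);  [3] (3, 0, 3, 0, 0);  [4] (0, 1, 2, 0, 2);  [5] (1, 2, 0, 2, 1);  [6] (1, 2, 0, 2, 1)

Grouping the 6 weights by Ā_7-representative: 3 linkage classes.

[[1, 2, 5, 6], [3], [4]]


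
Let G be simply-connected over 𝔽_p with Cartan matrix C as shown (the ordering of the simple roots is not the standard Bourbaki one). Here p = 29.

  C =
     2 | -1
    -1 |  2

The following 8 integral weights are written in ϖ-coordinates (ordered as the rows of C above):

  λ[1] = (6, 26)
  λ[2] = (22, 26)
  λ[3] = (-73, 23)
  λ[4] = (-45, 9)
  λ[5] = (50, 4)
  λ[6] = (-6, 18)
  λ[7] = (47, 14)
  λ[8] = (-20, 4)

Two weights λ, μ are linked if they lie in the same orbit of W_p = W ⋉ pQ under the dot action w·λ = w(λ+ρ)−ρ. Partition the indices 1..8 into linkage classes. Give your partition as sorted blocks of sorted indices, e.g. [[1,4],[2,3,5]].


C ↔ A_2 under row/col permutation; |W(A_2)| = 6.

Alcove-folded reps (p=29, 8 weights, presented ϖ-order):

    λ_1 → (2, 22)
    λ_2 → (2, 6)
    λ_3 → (5, 14)
    λ_4 → (5, 14)
    λ_5 → (2, 22)
    λ_6 → (5, 14)
    λ_7 → (5, 14)
    λ_8 → (5, 14)

Partition of {1..8} into 3 W_29-dot-orbits:

[[1, 5], [2], [3, 4, 6, 7, 8]]


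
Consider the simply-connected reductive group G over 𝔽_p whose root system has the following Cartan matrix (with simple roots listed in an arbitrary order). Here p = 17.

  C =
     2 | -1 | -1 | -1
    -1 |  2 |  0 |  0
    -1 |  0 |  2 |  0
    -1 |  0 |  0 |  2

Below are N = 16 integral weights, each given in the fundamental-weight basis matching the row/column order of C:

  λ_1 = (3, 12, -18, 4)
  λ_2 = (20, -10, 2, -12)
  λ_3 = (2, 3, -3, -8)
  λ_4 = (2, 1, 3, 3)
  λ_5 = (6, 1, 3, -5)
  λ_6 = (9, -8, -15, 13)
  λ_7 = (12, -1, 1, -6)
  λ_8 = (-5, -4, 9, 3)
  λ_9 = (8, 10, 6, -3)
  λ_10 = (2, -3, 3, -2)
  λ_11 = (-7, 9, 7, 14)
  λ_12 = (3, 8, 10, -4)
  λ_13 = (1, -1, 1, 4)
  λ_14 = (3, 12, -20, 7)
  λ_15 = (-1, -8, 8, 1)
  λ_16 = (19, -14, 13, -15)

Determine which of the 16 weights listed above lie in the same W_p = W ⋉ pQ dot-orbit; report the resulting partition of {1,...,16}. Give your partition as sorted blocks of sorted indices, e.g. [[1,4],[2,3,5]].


Dynkin diagram of C (from the 6 off-diagonal −1 entries): D_4.

W_17-reps of the 16 weights in Ā_17 (same 4-coord order as C):

  1: (0, 0, 4, 8)
  2: (3, 2, 4, 4)
  3: (0, 2, 4, 1)
  4: (3, 2, 4, 4)
  5: (3, 2, 4, 4)
  6: (0, 4, 3, 3)
  7: (2, 0, 2, 5)
  8: (0, 4, 3, 3)
  9: (1, 0, 2, 7)
  10: (0, 2, 4, 1)
  11: (2, 0, 2, 5)
  12: (3, 2, 4, 4)
  13: (2, 0, 2, 5)
  14: (2, 0, 2, 5)
  15: (2, 0, 2, 5)
  16: (0, 4, 3, 3)

These 16 weights hit 6 W_17-dot-orbits; sizes (1, 4, 2, 3, 5, 1):

[[1], [2, 4, 5, 12], [3, 10], [6, 8, 16], [7, 11, 13, 14, 15], [9]]


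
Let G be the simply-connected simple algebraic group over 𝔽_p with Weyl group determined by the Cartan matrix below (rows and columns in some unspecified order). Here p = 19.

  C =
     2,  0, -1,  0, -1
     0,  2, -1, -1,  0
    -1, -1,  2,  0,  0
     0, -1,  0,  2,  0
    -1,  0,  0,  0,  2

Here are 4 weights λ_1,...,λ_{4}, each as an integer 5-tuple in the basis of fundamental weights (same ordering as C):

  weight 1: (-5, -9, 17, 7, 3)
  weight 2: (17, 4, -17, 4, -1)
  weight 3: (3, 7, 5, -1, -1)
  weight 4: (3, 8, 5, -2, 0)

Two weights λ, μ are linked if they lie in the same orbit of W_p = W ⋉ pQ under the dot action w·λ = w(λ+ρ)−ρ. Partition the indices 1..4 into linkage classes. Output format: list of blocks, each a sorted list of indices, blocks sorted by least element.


C ↔ A_5 under row/col permutation; |W(A_5)| = 720.

Each λ_j+ρ reduced to Ā_19; 5-tuples below use C's row order:

    1: (4, 8, 6, 0, 0)
    2: (2, 5, 5, 6, 0)
    3: (4, 8, 6, 0, 0)
    4: (4, 8, 6, 0, 0)

These 4 weights hit 2 W_19-dot-orbits; sizes (3, 1):

[[1, 3, 4], [2]]


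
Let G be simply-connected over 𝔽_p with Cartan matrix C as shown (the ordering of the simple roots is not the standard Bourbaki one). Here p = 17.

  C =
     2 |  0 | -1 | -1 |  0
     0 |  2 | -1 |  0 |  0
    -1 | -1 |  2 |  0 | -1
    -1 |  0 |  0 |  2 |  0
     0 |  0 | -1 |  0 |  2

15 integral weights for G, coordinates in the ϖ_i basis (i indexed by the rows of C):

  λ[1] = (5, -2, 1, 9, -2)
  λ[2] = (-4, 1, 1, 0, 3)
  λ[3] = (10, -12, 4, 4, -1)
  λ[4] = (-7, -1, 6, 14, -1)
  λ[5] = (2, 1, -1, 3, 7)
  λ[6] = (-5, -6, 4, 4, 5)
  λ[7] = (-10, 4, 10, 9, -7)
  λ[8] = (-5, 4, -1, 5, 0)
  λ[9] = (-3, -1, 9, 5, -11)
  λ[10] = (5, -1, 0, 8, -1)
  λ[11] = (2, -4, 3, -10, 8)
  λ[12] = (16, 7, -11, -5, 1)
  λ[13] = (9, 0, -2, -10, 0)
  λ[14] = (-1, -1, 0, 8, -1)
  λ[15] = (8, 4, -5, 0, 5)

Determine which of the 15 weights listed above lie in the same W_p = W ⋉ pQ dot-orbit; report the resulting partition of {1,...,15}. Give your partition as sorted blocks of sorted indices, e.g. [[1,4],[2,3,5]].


C ↔ D_5 under row/col permutation; |W(D_5)| = 1920.

λ_j+ρ reflected into Ā_17 (⟨·,θ^∨⟩≤17); 5-tuples as given:

  [1] (0, 0, 1, 9, 0);  [2] (0, 1, 1, 2, 3);  [3] (0, 1, 4, 1, 2);  [4] (0, 0, 1, 9, 0);  [5] (0, 2, 0, 4, 8);  [6] (0, 1, 4, 1, 2);  [7] (0, 1, 4, 1, 2);  [8] (0, 1, 1, 2, 3);  [9] (0, 2, 0, 4, 8);  [10] (0, 0, 1, 9, 0);  [11] (1, 2, 3, 3, 4);  [12] (0, 2, 0, 4, 8);  [13] (0, 0, 1, 9, 0);  [14] (0, 0, 1, 9, 0);  [15] (0, 1, 4, 1, 2)

Partition of {1..15} into 5 W_17-dot-orbits:

[[1, 4, 10, 13, 14], [2, 8], [3, 6, 7, 15], [5, 9, 12], [11]]


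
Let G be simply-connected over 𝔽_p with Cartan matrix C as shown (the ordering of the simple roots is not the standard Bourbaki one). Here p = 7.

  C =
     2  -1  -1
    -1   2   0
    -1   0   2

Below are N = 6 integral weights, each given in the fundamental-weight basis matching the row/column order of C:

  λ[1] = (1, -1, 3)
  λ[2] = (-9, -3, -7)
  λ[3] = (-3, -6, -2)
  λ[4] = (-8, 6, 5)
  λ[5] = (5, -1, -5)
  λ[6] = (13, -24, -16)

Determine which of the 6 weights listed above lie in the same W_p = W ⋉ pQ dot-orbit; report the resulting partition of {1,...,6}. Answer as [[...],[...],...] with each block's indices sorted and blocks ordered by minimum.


A_3 Cartan matrix, 3 simple roots permuted; ρ=(1,1,1).

Alcove-folded reps (p=7, 6 weights, presented ϖ-order):

  λ_1 → (2, 0, 4)
  λ_2 → (2, 0, 4)
  λ_3 → (2, 0, 4)
  λ_4 → (6, 0, 1)
  λ_5 → (2, 0, 4)
  λ_6 → (2, 0, 4)

Linkage partition of the 6 weights (2 classes, p=7):

[[1, 2, 3, 5, 6], [4]]


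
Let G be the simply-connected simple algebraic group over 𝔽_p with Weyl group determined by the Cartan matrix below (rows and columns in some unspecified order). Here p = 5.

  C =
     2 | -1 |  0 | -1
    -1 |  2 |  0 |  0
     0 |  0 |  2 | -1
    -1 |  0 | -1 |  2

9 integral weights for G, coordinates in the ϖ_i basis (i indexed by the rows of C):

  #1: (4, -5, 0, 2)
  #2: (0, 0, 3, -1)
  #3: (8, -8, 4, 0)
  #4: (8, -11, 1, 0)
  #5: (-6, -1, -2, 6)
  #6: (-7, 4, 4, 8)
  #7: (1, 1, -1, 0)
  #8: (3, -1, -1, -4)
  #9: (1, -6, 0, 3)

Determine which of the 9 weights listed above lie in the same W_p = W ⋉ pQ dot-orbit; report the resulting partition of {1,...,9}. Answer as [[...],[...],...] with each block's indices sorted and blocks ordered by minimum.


Root system A_4: the 4×4 matrix C matches after relabeling.

W_5-reps of the 9 weights in Ā_5 (same 4-coord order as C):

  λ_1 → (1, 0, 3, 0) · λ_2 → (1, 0, 3, 0) · λ_3 → (2, 2, 0, 1) · λ_4 → (2, 2, 0, 1) · λ_5 → (0, 3, 1, 0) · λ_6 → (1, 1, 3, 0) · λ_7 → (2, 2, 0, 1) · λ_8 → (1, 0, 3, 0) · λ_9 → (3, 0, 1, 0)

Partition of {1..9} into 5 W_5-dot-orbits:

[[1, 2, 8], [3, 4, 7], [5], [6], [9]]


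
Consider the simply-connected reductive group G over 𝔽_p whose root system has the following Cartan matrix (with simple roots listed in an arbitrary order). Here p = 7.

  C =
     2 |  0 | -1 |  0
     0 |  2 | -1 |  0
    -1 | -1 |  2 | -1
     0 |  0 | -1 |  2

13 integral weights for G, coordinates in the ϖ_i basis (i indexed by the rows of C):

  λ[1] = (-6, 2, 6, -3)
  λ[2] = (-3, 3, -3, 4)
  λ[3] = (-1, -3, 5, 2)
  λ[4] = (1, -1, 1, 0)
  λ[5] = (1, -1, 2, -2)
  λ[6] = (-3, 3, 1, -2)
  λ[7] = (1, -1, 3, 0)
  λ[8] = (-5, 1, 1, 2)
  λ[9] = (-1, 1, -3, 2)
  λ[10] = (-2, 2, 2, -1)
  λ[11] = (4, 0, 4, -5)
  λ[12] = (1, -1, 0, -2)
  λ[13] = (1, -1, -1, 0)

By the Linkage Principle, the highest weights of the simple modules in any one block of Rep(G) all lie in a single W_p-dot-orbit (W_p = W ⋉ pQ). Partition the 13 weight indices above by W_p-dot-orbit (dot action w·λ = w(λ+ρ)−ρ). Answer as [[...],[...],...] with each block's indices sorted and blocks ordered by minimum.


C ↔ D_4 under row/col permutation; |W(D_4)| = 192.

W_7-reps of the 13 weights in Ā_7 (same 4-coord order as C):

    λ_1+ρ ↦ (2, 0, 2, 1)
    λ_2+ρ ↦ (2, 0, 2, 1)
    λ_3+ρ ↦ (2, 0, 0, 1)
    λ_4+ρ ↦ (2, 0, 2, 1)
    λ_5+ρ ↦ (2, 0, 2, 1)
    λ_6+ρ ↦ (1, 3, 1, 0)
    λ_7+ρ ↦ (2, 0, 0, 1)
    λ_8+ρ ↦ (2, 0, 2, 1)
    λ_9+ρ ↦ (2, 0, 0, 1)
    λ_10+ρ ↦ (1, 3, 1, 0)
    λ_11+ρ ↦ (1, 3, 1, 0)
    λ_12+ρ ↦ (2, 0, 0, 1)
    λ_13+ρ ↦ (2, 0, 0, 1)

Grouping the 13 weights by Ā_7-representative: 3 linkage classes.

[[1, 2, 4, 5, 8], [3, 7, 9, 12, 13], [6, 10, 11]]


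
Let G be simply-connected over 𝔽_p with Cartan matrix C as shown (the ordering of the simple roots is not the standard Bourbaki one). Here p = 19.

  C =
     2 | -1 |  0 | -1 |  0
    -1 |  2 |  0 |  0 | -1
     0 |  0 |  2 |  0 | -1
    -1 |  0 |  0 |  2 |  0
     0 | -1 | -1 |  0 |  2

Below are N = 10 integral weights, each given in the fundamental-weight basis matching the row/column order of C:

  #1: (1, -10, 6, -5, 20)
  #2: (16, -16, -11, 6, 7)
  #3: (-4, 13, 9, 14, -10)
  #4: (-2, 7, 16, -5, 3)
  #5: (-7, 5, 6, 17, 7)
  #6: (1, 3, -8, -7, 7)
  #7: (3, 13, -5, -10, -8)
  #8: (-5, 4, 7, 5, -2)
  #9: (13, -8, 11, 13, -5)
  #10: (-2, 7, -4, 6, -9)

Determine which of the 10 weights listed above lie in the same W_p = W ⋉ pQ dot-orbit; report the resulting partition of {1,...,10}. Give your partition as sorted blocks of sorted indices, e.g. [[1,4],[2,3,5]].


C ↔ A_5 under row/col permutation; |W(A_5)| = 720.

Alcove-folded reps (p=19, 10 weights, presented ϖ-order):

    [1] (0, 2, 2, 2, 8)
    [2] (0, 2, 2, 2, 8)
    [3] (3, 2, 7, 4, 2)
    [4] (3, 2, 7, 4, 2)
    [5] (4, 0, 7, 2, 1)
    [6] (4, 0, 7, 2, 1)
    [7] (3, 2, 7, 4, 2)
    [8] (4, 0, 7, 2, 1)
    [9] (3, 2, 7, 4, 2)
    [10] (3, 0, 7, 3, 1)

These 10 weights hit 4 W_19-dot-orbits; sizes (2, 4, 3, 1):

[[1, 2], [3, 4, 7, 9], [5, 6, 8], [10]]
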